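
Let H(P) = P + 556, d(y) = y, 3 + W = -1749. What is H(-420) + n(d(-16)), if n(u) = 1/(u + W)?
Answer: 240447/1768 ≈ 136.00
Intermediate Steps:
W = -1752 (W = -3 - 1749 = -1752)
H(P) = 556 + P
n(u) = 1/(-1752 + u) (n(u) = 1/(u - 1752) = 1/(-1752 + u))
H(-420) + n(d(-16)) = (556 - 420) + 1/(-1752 - 16) = 136 + 1/(-1768) = 136 - 1/1768 = 240447/1768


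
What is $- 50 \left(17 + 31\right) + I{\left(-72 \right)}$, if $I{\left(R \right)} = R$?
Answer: $-2472$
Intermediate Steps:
$- 50 \left(17 + 31\right) + I{\left(-72 \right)} = - 50 \left(17 + 31\right) - 72 = \left(-50\right) 48 - 72 = -2400 - 72 = -2472$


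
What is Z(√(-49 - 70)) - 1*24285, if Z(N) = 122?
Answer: -24163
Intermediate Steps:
Z(√(-49 - 70)) - 1*24285 = 122 - 1*24285 = 122 - 24285 = -24163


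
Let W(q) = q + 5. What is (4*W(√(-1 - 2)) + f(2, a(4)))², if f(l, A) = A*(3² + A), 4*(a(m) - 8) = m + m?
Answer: 44052 + 1680*I*√3 ≈ 44052.0 + 2909.8*I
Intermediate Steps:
a(m) = 8 + m/2 (a(m) = 8 + (m + m)/4 = 8 + (2*m)/4 = 8 + m/2)
W(q) = 5 + q
f(l, A) = A*(9 + A)
(4*W(√(-1 - 2)) + f(2, a(4)))² = (4*(5 + √(-1 - 2)) + (8 + (½)*4)*(9 + (8 + (½)*4)))² = (4*(5 + √(-3)) + (8 + 2)*(9 + (8 + 2)))² = (4*(5 + I*√3) + 10*(9 + 10))² = ((20 + 4*I*√3) + 10*19)² = ((20 + 4*I*√3) + 190)² = (210 + 4*I*√3)²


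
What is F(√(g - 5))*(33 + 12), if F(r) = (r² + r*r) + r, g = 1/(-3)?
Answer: -480 + 60*I*√3 ≈ -480.0 + 103.92*I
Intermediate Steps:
g = -⅓ ≈ -0.33333
F(r) = r + 2*r² (F(r) = (r² + r²) + r = 2*r² + r = r + 2*r²)
F(√(g - 5))*(33 + 12) = (√(-⅓ - 5)*(1 + 2*√(-⅓ - 5)))*(33 + 12) = (√(-16/3)*(1 + 2*√(-16/3)))*45 = ((4*I*√3/3)*(1 + 2*(4*I*√3/3)))*45 = ((4*I*√3/3)*(1 + 8*I*√3/3))*45 = (4*I*√3*(1 + 8*I*√3/3)/3)*45 = 60*I*√3*(1 + 8*I*√3/3)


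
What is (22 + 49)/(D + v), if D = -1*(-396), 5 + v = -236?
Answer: 71/155 ≈ 0.45806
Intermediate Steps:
v = -241 (v = -5 - 236 = -241)
D = 396
(22 + 49)/(D + v) = (22 + 49)/(396 - 241) = 71/155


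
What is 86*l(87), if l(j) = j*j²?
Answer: 56631258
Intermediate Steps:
l(j) = j³
86*l(87) = 86*87³ = 86*658503 = 56631258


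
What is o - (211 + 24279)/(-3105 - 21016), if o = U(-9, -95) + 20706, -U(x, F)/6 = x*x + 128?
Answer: 469226182/24121 ≈ 19453.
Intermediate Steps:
U(x, F) = -768 - 6*x² (U(x, F) = -6*(x*x + 128) = -6*(x² + 128) = -6*(128 + x²) = -768 - 6*x²)
o = 19452 (o = (-768 - 6*(-9)²) + 20706 = (-768 - 6*81) + 20706 = (-768 - 486) + 20706 = -1254 + 20706 = 19452)
o - (211 + 24279)/(-3105 - 21016) = 19452 - (211 + 24279)/(-3105 - 21016) = 19452 - 24490/(-24121) = 19452 - 24490*(-1)/24121 = 19452 - 1*(-24490/24121) = 19452 + 24490/24121 = 469226182/24121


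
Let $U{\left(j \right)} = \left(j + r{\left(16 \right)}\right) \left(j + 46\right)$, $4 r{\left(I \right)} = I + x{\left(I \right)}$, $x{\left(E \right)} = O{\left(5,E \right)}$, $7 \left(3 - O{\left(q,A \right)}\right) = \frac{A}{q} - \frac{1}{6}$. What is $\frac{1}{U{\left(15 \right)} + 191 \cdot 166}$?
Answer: $\frac{120}{3948497} \approx 3.0391 \cdot 10^{-5}$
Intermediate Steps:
$O{\left(q,A \right)} = \frac{127}{42} - \frac{A}{7 q}$ ($O{\left(q,A \right)} = 3 - \frac{\frac{A}{q} - \frac{1}{6}}{7} = 3 - \frac{- \frac{1}{6} + \frac{A}{q}}{7} = 3 - \left(- \frac{1}{42} + \frac{A}{7 q}\right) = \frac{127}{42} - \frac{A}{7 q}$)
$x{\left(E \right)} = \frac{127}{42} - \frac{E}{35}$ ($x{\left(E \right)} = \frac{127}{42} - \frac{E}{7 \cdot 5} = \frac{127}{42} - \frac{1}{7} E \frac{1}{5} = \frac{127}{42} - \frac{E}{35}$)
$r{\left(I \right)} = \frac{127}{168} + \frac{17 I}{70}$ ($r{\left(I \right)} = \frac{I - \left(- \frac{127}{42} + \frac{I}{35}\right)}{4} = \frac{\frac{127}{42} + \frac{34 I}{35}}{4} = \frac{127}{168} + \frac{17 I}{70}$)
$U{\left(j \right)} = \left(46 + j\right) \left(\frac{557}{120} + j\right)$ ($U{\left(j \right)} = \left(j + \left(\frac{127}{168} + \frac{17}{70} \cdot 16\right)\right) \left(j + 46\right) = \left(j + \left(\frac{127}{168} + \frac{136}{35}\right)\right) \left(46 + j\right) = \left(j + \frac{557}{120}\right) \left(46 + j\right) = \left(\frac{557}{120} + j\right) \left(46 + j\right) = \left(46 + j\right) \left(\frac{557}{120} + j\right)$)
$\frac{1}{U{\left(15 \right)} + 191 \cdot 166} = \frac{1}{\left(\frac{12811}{60} + 15^{2} + \frac{6077}{120} \cdot 15\right) + 191 \cdot 166} = \frac{1}{\left(\frac{12811}{60} + 225 + \frac{6077}{8}\right) + 31706} = \frac{1}{\frac{143777}{120} + 31706} = \frac{1}{\frac{3948497}{120}} = \frac{120}{3948497}$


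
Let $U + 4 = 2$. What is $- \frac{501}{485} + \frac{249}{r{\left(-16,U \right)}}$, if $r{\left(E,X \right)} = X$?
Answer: $- \frac{121767}{970} \approx -125.53$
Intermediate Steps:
$U = -2$ ($U = -4 + 2 = -2$)
$- \frac{501}{485} + \frac{249}{r{\left(-16,U \right)}} = - \frac{501}{485} + \frac{249}{-2} = \left(-501\right) \frac{1}{485} + 249 \left(- \frac{1}{2}\right) = - \frac{501}{485} - \frac{249}{2} = - \frac{121767}{970}$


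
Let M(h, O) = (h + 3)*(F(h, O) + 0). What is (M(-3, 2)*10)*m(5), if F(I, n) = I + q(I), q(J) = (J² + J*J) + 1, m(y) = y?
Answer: 0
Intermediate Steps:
q(J) = 1 + 2*J² (q(J) = (J² + J²) + 1 = 2*J² + 1 = 1 + 2*J²)
F(I, n) = 1 + I + 2*I² (F(I, n) = I + (1 + 2*I²) = 1 + I + 2*I²)
M(h, O) = (3 + h)*(1 + h + 2*h²) (M(h, O) = (h + 3)*((1 + h + 2*h²) + 0) = (3 + h)*(1 + h + 2*h²))
(M(-3, 2)*10)*m(5) = (((3 - 3)*(1 - 3 + 2*(-3)²))*10)*5 = ((0*(1 - 3 + 2*9))*10)*5 = ((0*(1 - 3 + 18))*10)*5 = ((0*16)*10)*5 = (0*10)*5 = 0*5 = 0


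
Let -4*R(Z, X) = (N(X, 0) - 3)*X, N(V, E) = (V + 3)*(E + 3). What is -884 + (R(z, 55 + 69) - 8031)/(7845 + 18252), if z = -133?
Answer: -7696499/8699 ≈ -884.76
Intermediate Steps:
N(V, E) = (3 + E)*(3 + V) (N(V, E) = (3 + V)*(3 + E) = (3 + E)*(3 + V))
R(Z, X) = -X*(6 + 3*X)/4 (R(Z, X) = -((9 + 3*0 + 3*X + 0*X) - 3)*X/4 = -((9 + 0 + 3*X + 0) - 3)*X/4 = -((9 + 3*X) - 3)*X/4 = -(6 + 3*X)*X/4 = -X*(6 + 3*X)/4)
-884 + (R(z, 55 + 69) - 8031)/(7845 + 18252) = -884 + (-3*(55 + 69)*(2 + (55 + 69))/4 - 8031)/(7845 + 18252) = -884 + (-¾*124*(2 + 124) - 8031)/26097 = -884 + (-¾*124*126 - 8031)*(1/26097) = -884 + (-11718 - 8031)*(1/26097) = -884 - 19749*1/26097 = -884 - 6583/8699 = -7696499/8699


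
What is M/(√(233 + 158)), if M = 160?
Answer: 160*√391/391 ≈ 8.0916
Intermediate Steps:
M/(√(233 + 158)) = 160/(√(233 + 158)) = 160/(√391) = 160*(√391/391) = 160*√391/391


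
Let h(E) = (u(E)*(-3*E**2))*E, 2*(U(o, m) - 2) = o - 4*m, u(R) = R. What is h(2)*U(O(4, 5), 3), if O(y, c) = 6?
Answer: 48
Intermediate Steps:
U(o, m) = 2 + o/2 - 2*m (U(o, m) = 2 + (o - 4*m)/2 = 2 + (o/2 - 2*m) = 2 + o/2 - 2*m)
h(E) = -3*E**4 (h(E) = (E*(-3*E**2))*E = (-3*E**3)*E = -3*E**4)
h(2)*U(O(4, 5), 3) = (-3*2**4)*(2 + (1/2)*6 - 2*3) = (-3*16)*(2 + 3 - 6) = -48*(-1) = 48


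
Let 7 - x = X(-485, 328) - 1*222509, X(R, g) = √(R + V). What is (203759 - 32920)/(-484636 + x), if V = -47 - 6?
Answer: -520701380/798917383 + 3973*I*√538/1597834766 ≈ -0.65176 + 5.7674e-5*I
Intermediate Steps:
V = -53
X(R, g) = √(-53 + R) (X(R, g) = √(R - 53) = √(-53 + R))
x = 222516 - I*√538 (x = 7 - (√(-53 - 485) - 1*222509) = 7 - (√(-538) - 222509) = 7 - (I*√538 - 222509) = 7 - (-222509 + I*√538) = 7 + (222509 - I*√538) = 222516 - I*√538 ≈ 2.2252e+5 - 23.195*I)
(203759 - 32920)/(-484636 + x) = (203759 - 32920)/(-484636 + (222516 - I*√538)) = 170839/(-262120 - I*√538)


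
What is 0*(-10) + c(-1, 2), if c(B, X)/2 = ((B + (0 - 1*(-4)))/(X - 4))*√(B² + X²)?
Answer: -3*√5 ≈ -6.7082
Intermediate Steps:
c(B, X) = 2*√(B² + X²)*(4 + B)/(-4 + X) (c(B, X) = 2*(((B + (0 - 1*(-4)))/(X - 4))*√(B² + X²)) = 2*(((B + (0 + 4))/(-4 + X))*√(B² + X²)) = 2*(((B + 4)/(-4 + X))*√(B² + X²)) = 2*(((4 + B)/(-4 + X))*√(B² + X²)) = 2*(√(B² + X²)*(4 + B)/(-4 + X)) = 2*√(B² + X²)*(4 + B)/(-4 + X))
0*(-10) + c(-1, 2) = 0*(-10) + 2*√((-1)² + 2²)*(4 - 1)/(-4 + 2) = 0 + 2*√(1 + 4)*3/(-2) = 0 + 2*(-½)*√5*3 = 0 - 3*√5 = -3*√5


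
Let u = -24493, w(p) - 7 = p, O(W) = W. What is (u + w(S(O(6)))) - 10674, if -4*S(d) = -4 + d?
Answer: -70321/2 ≈ -35161.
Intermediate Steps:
S(d) = 1 - d/4 (S(d) = -(-4 + d)/4 = 1 - d/4)
w(p) = 7 + p
(u + w(S(O(6)))) - 10674 = (-24493 + (7 + (1 - ¼*6))) - 10674 = (-24493 + (7 + (1 - 3/2))) - 10674 = (-24493 + (7 - ½)) - 10674 = (-24493 + 13/2) - 10674 = -48973/2 - 10674 = -70321/2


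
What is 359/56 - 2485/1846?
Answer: 3687/728 ≈ 5.0646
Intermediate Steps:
359/56 - 2485/1846 = 359*(1/56) - 2485*1/1846 = 359/56 - 35/26 = 3687/728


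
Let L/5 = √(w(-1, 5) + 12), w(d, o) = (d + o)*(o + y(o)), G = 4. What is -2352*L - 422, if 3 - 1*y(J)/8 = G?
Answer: -422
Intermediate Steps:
y(J) = -8 (y(J) = 24 - 8*4 = 24 - 32 = -8)
w(d, o) = (-8 + o)*(d + o) (w(d, o) = (d + o)*(o - 8) = (d + o)*(-8 + o) = (-8 + o)*(d + o))
L = 0 (L = 5*√((5² - 8*(-1) - 8*5 - 1*5) + 12) = 5*√((25 + 8 - 40 - 5) + 12) = 5*√(-12 + 12) = 5*√0 = 5*0 = 0)
-2352*L - 422 = -2352*0 - 422 = -168*0 - 422 = 0 - 422 = -422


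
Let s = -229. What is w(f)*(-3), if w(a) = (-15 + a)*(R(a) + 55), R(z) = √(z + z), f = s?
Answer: 40260 + 732*I*√458 ≈ 40260.0 + 15665.0*I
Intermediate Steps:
f = -229
R(z) = √2*√z (R(z) = √(2*z) = √2*√z)
w(a) = (-15 + a)*(55 + √2*√a) (w(a) = (-15 + a)*(√2*√a + 55) = (-15 + a)*(55 + √2*√a))
w(f)*(-3) = (-825 + 55*(-229) + √2*(-229)^(3/2) - 15*√2*√(-229))*(-3) = (-825 - 12595 + √2*(-229*I*√229) - 15*√2*I*√229)*(-3) = (-825 - 12595 - 229*I*√458 - 15*I*√458)*(-3) = (-13420 - 244*I*√458)*(-3) = 40260 + 732*I*√458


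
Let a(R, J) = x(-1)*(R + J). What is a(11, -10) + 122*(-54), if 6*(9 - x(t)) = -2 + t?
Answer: -13157/2 ≈ -6578.5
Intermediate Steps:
x(t) = 28/3 - t/6 (x(t) = 9 - (-2 + t)/6 = 9 + (⅓ - t/6) = 28/3 - t/6)
a(R, J) = 19*J/2 + 19*R/2 (a(R, J) = (28/3 - ⅙*(-1))*(R + J) = (28/3 + ⅙)*(J + R) = 19*(J + R)/2 = 19*J/2 + 19*R/2)
a(11, -10) + 122*(-54) = ((19/2)*(-10) + (19/2)*11) + 122*(-54) = (-95 + 209/2) - 6588 = 19/2 - 6588 = -13157/2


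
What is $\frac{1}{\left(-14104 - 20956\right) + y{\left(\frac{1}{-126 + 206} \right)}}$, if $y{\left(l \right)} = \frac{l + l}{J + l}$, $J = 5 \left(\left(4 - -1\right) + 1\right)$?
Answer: $- \frac{2401}{84179058} \approx -2.8523 \cdot 10^{-5}$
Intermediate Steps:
$J = 30$ ($J = 5 \left(\left(4 + 1\right) + 1\right) = 5 \left(5 + 1\right) = 5 \cdot 6 = 30$)
$y{\left(l \right)} = \frac{2 l}{30 + l}$ ($y{\left(l \right)} = \frac{l + l}{30 + l} = \frac{2 l}{30 + l}$)
$\frac{1}{\left(-14104 - 20956\right) + y{\left(\frac{1}{-126 + 206} \right)}} = \frac{1}{\left(-14104 - 20956\right) + \frac{2}{\left(-126 + 206\right) \left(30 + \frac{1}{-126 + 206}\right)}} = \frac{1}{-35060 + \frac{2}{80 \left(30 + \frac{1}{80}\right)}} = \frac{1}{-35060 + 2 \cdot \frac{1}{80} \frac{1}{30 + \frac{1}{80}}} = \frac{1}{-35060 + 2 \cdot \frac{1}{80} \frac{1}{\frac{2401}{80}}} = \frac{1}{-35060 + 2 \cdot \frac{1}{80} \cdot \frac{80}{2401}} = \frac{1}{-35060 + \frac{2}{2401}} = \frac{1}{- \frac{84179058}{2401}} = - \frac{2401}{84179058}$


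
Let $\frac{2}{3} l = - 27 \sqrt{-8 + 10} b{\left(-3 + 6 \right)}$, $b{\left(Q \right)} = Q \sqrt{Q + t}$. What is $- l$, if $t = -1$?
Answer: $243$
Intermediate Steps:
$b{\left(Q \right)} = Q \sqrt{-1 + Q}$ ($b{\left(Q \right)} = Q \sqrt{Q - 1} = Q \sqrt{-1 + Q}$)
$l = -243$ ($l = \frac{3 - 27 \sqrt{-8 + 10} \left(-3 + 6\right) \sqrt{-1 + \left(-3 + 6\right)}}{2} = \frac{3 - 27 \sqrt{2} \cdot 3 \sqrt{-1 + 3}}{2} = \frac{3 - 27 \sqrt{2} \cdot 3 \sqrt{2}}{2} = \frac{3}{2} \left(-162\right) = -243$)
$- l = \left(-1\right) \left(-243\right) = 243$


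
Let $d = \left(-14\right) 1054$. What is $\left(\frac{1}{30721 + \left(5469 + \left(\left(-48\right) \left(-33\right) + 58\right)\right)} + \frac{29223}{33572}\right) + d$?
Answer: $- \frac{4685107390329}{317523976} \approx -14755.0$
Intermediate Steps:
$d = -14756$
$\left(\frac{1}{30721 + \left(5469 + \left(\left(-48\right) \left(-33\right) + 58\right)\right)} + \frac{29223}{33572}\right) + d = \left(\frac{1}{30721 + \left(5469 + \left(\left(-48\right) \left(-33\right) + 58\right)\right)} + \frac{29223}{33572}\right) - 14756 = \left(\frac{1}{30721 + \left(5469 + \left(1584 + 58\right)\right)} + 29223 \cdot \frac{1}{33572}\right) - 14756 = \left(\frac{1}{30721 + \left(5469 + 1642\right)} + \frac{29223}{33572}\right) - 14756 = \left(\frac{1}{30721 + 7111} + \frac{29223}{33572}\right) - 14756 = \left(\frac{1}{37832} + \frac{29223}{33572}\right) - 14756 = \frac{276399527}{317523976} - 14756 = - \frac{4685107390329}{317523976}$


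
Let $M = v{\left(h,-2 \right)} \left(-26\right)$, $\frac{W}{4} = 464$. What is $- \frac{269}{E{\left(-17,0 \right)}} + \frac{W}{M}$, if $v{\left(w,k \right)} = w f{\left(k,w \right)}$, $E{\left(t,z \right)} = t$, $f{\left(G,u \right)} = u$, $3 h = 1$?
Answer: $- \frac{138487}{221} \approx -626.64$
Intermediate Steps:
$h = \frac{1}{3}$ ($h = \frac{1}{3} \cdot 1 = \frac{1}{3} \approx 0.33333$)
$W = 1856$ ($W = 4 \cdot 464 = 1856$)
$v{\left(w,k \right)} = w^{2}$ ($v{\left(w,k \right)} = w w = w^{2}$)
$M = - \frac{26}{9}$ ($M = \left(\frac{1}{3}\right)^{2} \left(-26\right) = \frac{1}{9} \left(-26\right) = - \frac{26}{9} \approx -2.8889$)
$- \frac{269}{E{\left(-17,0 \right)}} + \frac{W}{M} = - \frac{269}{-17} + \frac{1856}{- \frac{26}{9}} = \left(-269\right) \left(- \frac{1}{17}\right) + 1856 \left(- \frac{9}{26}\right) = \frac{269}{17} - \frac{8352}{13} = - \frac{138487}{221}$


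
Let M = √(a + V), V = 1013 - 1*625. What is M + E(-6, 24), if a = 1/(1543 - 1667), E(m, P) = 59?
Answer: 59 + √1491441/62 ≈ 78.698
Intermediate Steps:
a = -1/124 (a = 1/(-124) = -1/124 ≈ -0.0080645)
V = 388 (V = 1013 - 625 = 388)
M = √1491441/62 (M = √(-1/124 + 388) = √(48111/124) = √1491441/62 ≈ 19.698)
M + E(-6, 24) = √1491441/62 + 59 = 59 + √1491441/62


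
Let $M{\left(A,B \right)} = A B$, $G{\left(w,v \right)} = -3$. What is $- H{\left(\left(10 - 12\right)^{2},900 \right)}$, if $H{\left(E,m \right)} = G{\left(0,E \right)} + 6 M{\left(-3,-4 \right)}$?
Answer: $-69$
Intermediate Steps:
$H{\left(E,m \right)} = 69$ ($H{\left(E,m \right)} = -3 + 6 \left(\left(-3\right) \left(-4\right)\right) = -3 + 6 \cdot 12 = -3 + 72 = 69$)
$- H{\left(\left(10 - 12\right)^{2},900 \right)} = \left(-1\right) 69 = -69$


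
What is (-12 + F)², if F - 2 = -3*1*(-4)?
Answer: 4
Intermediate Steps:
F = 14 (F = 2 - 3*1*(-4) = 2 - 3*(-4) = 2 + 12 = 14)
(-12 + F)² = (-12 + 14)² = 2² = 4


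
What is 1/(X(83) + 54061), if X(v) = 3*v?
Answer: 1/54310 ≈ 1.8413e-5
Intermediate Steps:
1/(X(83) + 54061) = 1/(3*83 + 54061) = 1/(249 + 54061) = 1/54310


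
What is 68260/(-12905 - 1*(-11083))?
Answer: -34130/911 ≈ -37.464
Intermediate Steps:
68260/(-12905 - 1*(-11083)) = 68260/(-12905 + 11083) = 68260/(-1822) = 68260*(-1/1822) = -34130/911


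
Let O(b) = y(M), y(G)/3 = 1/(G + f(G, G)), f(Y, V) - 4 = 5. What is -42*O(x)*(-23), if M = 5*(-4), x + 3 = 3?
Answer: -2898/11 ≈ -263.45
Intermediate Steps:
x = 0 (x = -3 + 3 = 0)
f(Y, V) = 9 (f(Y, V) = 4 + 5 = 9)
M = -20
y(G) = 3/(9 + G) (y(G) = 3/(G + 9) = 3/(9 + G))
O(b) = -3/11 (O(b) = 3/(9 - 20) = 3/(-11) = 3*(-1/11) = -3/11)
-42*O(x)*(-23) = -42*(-3/11)*(-23) = (126/11)*(-23) = -2898/11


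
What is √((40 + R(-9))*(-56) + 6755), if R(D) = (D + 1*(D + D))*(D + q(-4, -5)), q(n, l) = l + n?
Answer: I*√22701 ≈ 150.67*I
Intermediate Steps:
R(D) = 3*D*(-9 + D) (R(D) = (D + 1*(D + D))*(D + (-5 - 4)) = (D + 1*(2*D))*(D - 9) = (D + 2*D)*(-9 + D) = (3*D)*(-9 + D) = 3*D*(-9 + D))
√((40 + R(-9))*(-56) + 6755) = √((40 + 3*(-9)*(-9 - 9))*(-56) + 6755) = √((40 + 3*(-9)*(-18))*(-56) + 6755) = √((40 + 486)*(-56) + 6755) = √(526*(-56) + 6755) = √(-29456 + 6755) = √(-22701) = I*√22701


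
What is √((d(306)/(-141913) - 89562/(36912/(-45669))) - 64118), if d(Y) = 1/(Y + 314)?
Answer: √213756799665230975143745690/67661280140 ≈ 216.08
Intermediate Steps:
d(Y) = 1/(314 + Y)
√((d(306)/(-141913) - 89562/(36912/(-45669))) - 64118) = √((1/((314 + 306)*(-141913)) - 89562/(36912/(-45669))) - 64118) = √((-1/141913/620 - 89562/(36912*(-1/45669))) - 64118) = √(((1/620)*(-1/141913) - 89562/(-12304/15223)) - 64118) = √((-1/87986060 - 89562*(-15223/12304)) - 64118) = √((-1/87986060 + 681701163/6152) - 64118) = √(14995049857445407/135322560280 - 64118) = √(6318437937412367/135322560280) = √213756799665230975143745690/67661280140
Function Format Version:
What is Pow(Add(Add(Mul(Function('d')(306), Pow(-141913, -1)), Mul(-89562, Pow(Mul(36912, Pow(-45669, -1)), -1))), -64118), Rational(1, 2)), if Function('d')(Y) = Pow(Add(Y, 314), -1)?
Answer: Mul(Rational(1, 67661280140), Pow(213756799665230975143745690, Rational(1, 2))) ≈ 216.08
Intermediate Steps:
Function('d')(Y) = Pow(Add(314, Y), -1)
Pow(Add(Add(Mul(Function('d')(306), Pow(-141913, -1)), Mul(-89562, Pow(Mul(36912, Pow(-45669, -1)), -1))), -64118), Rational(1, 2)) = Pow(Add(Add(Mul(Pow(Add(314, 306), -1), Pow(-141913, -1)), Mul(-89562, Pow(Mul(36912, Pow(-45669, -1)), -1))), -64118), Rational(1, 2)) = Pow(Add(Add(Mul(Pow(620, -1), Rational(-1, 141913)), Mul(-89562, Pow(Mul(36912, Rational(-1, 45669)), -1))), -64118), Rational(1, 2)) = Pow(Add(Add(Mul(Rational(1, 620), Rational(-1, 141913)), Mul(-89562, Pow(Rational(-12304, 15223), -1))), -64118), Rational(1, 2)) = Pow(Add(Add(Rational(-1, 87986060), Mul(-89562, Rational(-15223, 12304))), -64118), Rational(1, 2)) = Pow(Add(Add(Rational(-1, 87986060), Rational(681701163, 6152)), -64118), Rational(1, 2)) = Pow(Add(Rational(14995049857445407, 135322560280), -64118), Rational(1, 2)) = Pow(Rational(6318437937412367, 135322560280), Rational(1, 2)) = Mul(Rational(1, 67661280140), Pow(213756799665230975143745690, Rational(1, 2)))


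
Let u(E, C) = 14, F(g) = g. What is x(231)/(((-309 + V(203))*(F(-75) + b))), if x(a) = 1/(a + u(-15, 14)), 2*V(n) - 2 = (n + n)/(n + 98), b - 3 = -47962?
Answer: 43/155518480950 ≈ 2.7649e-10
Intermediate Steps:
b = -47959 (b = 3 - 47962 = -47959)
V(n) = 1 + n/(98 + n) (V(n) = 1 + ((n + n)/(n + 98))/2 = 1 + ((2*n)/(98 + n))/2 = 1 + (2*n/(98 + n))/2 = 1 + n/(98 + n))
x(a) = 1/(14 + a) (x(a) = 1/(a + 14) = 1/(14 + a))
x(231)/(((-309 + V(203))*(F(-75) + b))) = 1/((14 + 231)*(((-309 + 2*(49 + 203)/(98 + 203))*(-75 - 47959)))) = 1/(245*(((-309 + 2*252/301)*(-48034)))) = 1/(245*(((-309 + 2*(1/301)*252)*(-48034)))) = 1/(245*(((-309 + 72/43)*(-48034)))) = 1/(245*((-13215/43*(-48034)))) = 1/(245*(634769310/43)) = (1/245)*(43/634769310) = 43/155518480950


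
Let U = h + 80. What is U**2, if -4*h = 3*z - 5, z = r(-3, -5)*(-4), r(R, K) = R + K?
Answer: 52441/16 ≈ 3277.6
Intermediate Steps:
r(R, K) = K + R
z = 32 (z = (-5 - 3)*(-4) = -8*(-4) = 32)
h = -91/4 (h = -(3*32 - 5)/4 = -(96 - 5)/4 = -1/4*91 = -91/4 ≈ -22.750)
U = 229/4 (U = -91/4 + 80 = 229/4 ≈ 57.250)
U**2 = (229/4)**2 = 52441/16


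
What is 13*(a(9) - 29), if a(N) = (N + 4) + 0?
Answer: -208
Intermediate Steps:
a(N) = 4 + N (a(N) = (4 + N) + 0 = 4 + N)
13*(a(9) - 29) = 13*((4 + 9) - 29) = 13*(13 - 29) = 13*(-16) = -208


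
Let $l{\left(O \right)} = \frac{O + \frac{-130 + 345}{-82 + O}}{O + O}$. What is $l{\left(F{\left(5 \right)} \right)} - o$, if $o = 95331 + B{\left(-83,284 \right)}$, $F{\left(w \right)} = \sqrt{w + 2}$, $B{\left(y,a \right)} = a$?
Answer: $- \frac{642242704}{6717} - \frac{8815 \sqrt{7}}{47019} \approx -95615.0$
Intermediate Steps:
$F{\left(w \right)} = \sqrt{2 + w}$
$o = 95615$ ($o = 95331 + 284 = 95615$)
$l{\left(O \right)} = \frac{O + \frac{215}{-82 + O}}{2 O}$
$l{\left(F{\left(5 \right)} \right)} - o = \frac{215 + \left(\sqrt{2 + 5}\right)^{2} - 82 \sqrt{2 + 5}}{2 \sqrt{2 + 5} \left(-82 + \sqrt{2 + 5}\right)} - 95615 = \frac{215 + \left(\sqrt{7}\right)^{2} - 82 \sqrt{7}}{2 \sqrt{7} \left(-82 + \sqrt{7}\right)} - 95615 = \frac{\frac{\sqrt{7}}{7} \left(215 + 7 - 82 \sqrt{7}\right)}{2 \left(-82 + \sqrt{7}\right)} - 95615 = \frac{\frac{\sqrt{7}}{7} \left(222 - 82 \sqrt{7}\right)}{2 \left(-82 + \sqrt{7}\right)} - 95615 = \frac{\sqrt{7} \left(222 - 82 \sqrt{7}\right)}{14 \left(-82 + \sqrt{7}\right)} - 95615 = -95615 + \frac{\sqrt{7} \left(222 - 82 \sqrt{7}\right)}{14 \left(-82 + \sqrt{7}\right)}$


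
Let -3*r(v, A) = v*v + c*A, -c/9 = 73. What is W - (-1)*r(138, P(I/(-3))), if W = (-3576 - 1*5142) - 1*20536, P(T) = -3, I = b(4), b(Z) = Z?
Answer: -36259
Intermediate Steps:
I = 4
c = -657 (c = -9*73 = -657)
r(v, A) = 219*A - v²/3 (r(v, A) = -(v*v - 657*A)/3 = -(v² - 657*A)/3 = 219*A - v²/3)
W = -29254 (W = (-3576 - 5142) - 20536 = -8718 - 20536 = -29254)
W - (-1)*r(138, P(I/(-3))) = -29254 - (-1)*(219*(-3) - ⅓*138²) = -29254 - (-1)*(-657 - ⅓*19044) = -29254 - (-1)*(-657 - 6348) = -29254 - (-1)*(-7005) = -29254 - 1*7005 = -29254 - 7005 = -36259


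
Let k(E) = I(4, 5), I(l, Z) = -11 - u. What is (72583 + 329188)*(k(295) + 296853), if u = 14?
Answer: 119256882388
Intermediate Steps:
I(l, Z) = -25 (I(l, Z) = -11 - 1*14 = -11 - 14 = -25)
k(E) = -25
(72583 + 329188)*(k(295) + 296853) = (72583 + 329188)*(-25 + 296853) = 401771*296828 = 119256882388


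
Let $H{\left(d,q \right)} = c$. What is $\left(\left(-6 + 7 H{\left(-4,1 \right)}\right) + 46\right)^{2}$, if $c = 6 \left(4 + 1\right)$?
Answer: $62500$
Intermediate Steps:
$c = 30$ ($c = 6 \cdot 5 = 30$)
$H{\left(d,q \right)} = 30$
$\left(\left(-6 + 7 H{\left(-4,1 \right)}\right) + 46\right)^{2} = \left(\left(-6 + 7 \cdot 30\right) + 46\right)^{2} = \left(\left(-6 + 210\right) + 46\right)^{2} = \left(204 + 46\right)^{2} = 250^{2} = 62500$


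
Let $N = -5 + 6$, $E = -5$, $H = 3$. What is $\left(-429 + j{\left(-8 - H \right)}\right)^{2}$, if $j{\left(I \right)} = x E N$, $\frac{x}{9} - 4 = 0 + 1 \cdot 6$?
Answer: $772641$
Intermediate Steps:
$N = 1$
$x = 90$ ($x = 36 + 9 \left(0 + 1 \cdot 6\right) = 36 + 9 \left(0 + 6\right) = 36 + 9 \cdot 6 = 36 + 54 = 90$)
$j{\left(I \right)} = -450$ ($j{\left(I \right)} = 90 \left(-5\right) 1 = \left(-450\right) 1 = -450$)
$\left(-429 + j{\left(-8 - H \right)}\right)^{2} = \left(-429 - 450\right)^{2} = \left(-879\right)^{2} = 772641$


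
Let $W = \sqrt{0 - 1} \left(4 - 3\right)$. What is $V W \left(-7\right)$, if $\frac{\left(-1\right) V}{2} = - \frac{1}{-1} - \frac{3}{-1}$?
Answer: $56 i \approx 56.0 i$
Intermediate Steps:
$W = i$ ($W = \sqrt{-1} \cdot 1 = i 1 = i \approx 1.0 i$)
$V = -8$ ($V = - 2 \left(- \frac{1}{-1} - \frac{3}{-1}\right) = - 2 \left(\left(-1\right) \left(-1\right) - -3\right) = - 2 \left(1 + 3\right) = \left(-2\right) 4 = -8$)
$V W \left(-7\right) = - 8 i \left(-7\right) = 56 i$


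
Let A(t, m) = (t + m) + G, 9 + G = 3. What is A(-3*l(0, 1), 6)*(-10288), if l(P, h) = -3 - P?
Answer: -92592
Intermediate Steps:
G = -6 (G = -9 + 3 = -6)
A(t, m) = -6 + m + t (A(t, m) = (t + m) - 6 = (m + t) - 6 = -6 + m + t)
A(-3*l(0, 1), 6)*(-10288) = (-6 + 6 - 3*(-3 - 1*0))*(-10288) = (-6 + 6 - 3*(-3 + 0))*(-10288) = (-6 + 6 - 3*(-3))*(-10288) = (-6 + 6 + 9)*(-10288) = 9*(-10288) = -92592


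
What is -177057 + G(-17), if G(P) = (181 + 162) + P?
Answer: -176731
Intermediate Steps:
G(P) = 343 + P
-177057 + G(-17) = -177057 + (343 - 17) = -177057 + 326 = -176731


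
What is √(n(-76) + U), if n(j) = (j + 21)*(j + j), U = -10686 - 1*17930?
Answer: 4*I*√1266 ≈ 142.32*I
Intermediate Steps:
U = -28616 (U = -10686 - 17930 = -28616)
n(j) = 2*j*(21 + j) (n(j) = (21 + j)*(2*j) = 2*j*(21 + j))
√(n(-76) + U) = √(2*(-76)*(21 - 76) - 28616) = √(2*(-76)*(-55) - 28616) = √(8360 - 28616) = √(-20256) = 4*I*√1266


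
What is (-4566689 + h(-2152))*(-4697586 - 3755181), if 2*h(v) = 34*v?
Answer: 38910394106391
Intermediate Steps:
h(v) = 17*v (h(v) = (34*v)/2 = 17*v)
(-4566689 + h(-2152))*(-4697586 - 3755181) = (-4566689 + 17*(-2152))*(-4697586 - 3755181) = (-4566689 - 36584)*(-8452767) = -4603273*(-8452767) = 38910394106391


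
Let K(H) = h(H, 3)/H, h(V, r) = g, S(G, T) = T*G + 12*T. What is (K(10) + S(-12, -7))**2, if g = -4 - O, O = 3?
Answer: 49/100 ≈ 0.49000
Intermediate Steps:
g = -7 (g = -4 - 1*3 = -4 - 3 = -7)
S(G, T) = 12*T + G*T (S(G, T) = G*T + 12*T = 12*T + G*T)
h(V, r) = -7
K(H) = -7/H
(K(10) + S(-12, -7))**2 = (-7/10 - 7*(12 - 12))**2 = (-7*1/10 - 7*0)**2 = (-7/10 + 0)**2 = (-7/10)**2 = 49/100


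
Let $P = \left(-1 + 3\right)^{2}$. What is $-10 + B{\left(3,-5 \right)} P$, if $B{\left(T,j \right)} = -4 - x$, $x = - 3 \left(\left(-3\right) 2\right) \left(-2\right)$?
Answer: $118$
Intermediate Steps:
$x = -36$ ($x = \left(-3\right) \left(-6\right) \left(-2\right) = 18 \left(-2\right) = -36$)
$B{\left(T,j \right)} = 32$ ($B{\left(T,j \right)} = -4 - -36 = -4 + 36 = 32$)
$P = 4$ ($P = 2^{2} = 4$)
$-10 + B{\left(3,-5 \right)} P = -10 + 32 \cdot 4 = -10 + 128 = 118$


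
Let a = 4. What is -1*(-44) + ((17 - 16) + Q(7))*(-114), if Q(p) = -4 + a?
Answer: -70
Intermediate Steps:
Q(p) = 0 (Q(p) = -4 + 4 = 0)
-1*(-44) + ((17 - 16) + Q(7))*(-114) = -1*(-44) + ((17 - 16) + 0)*(-114) = 44 + (1 + 0)*(-114) = 44 + 1*(-114) = 44 - 114 = -70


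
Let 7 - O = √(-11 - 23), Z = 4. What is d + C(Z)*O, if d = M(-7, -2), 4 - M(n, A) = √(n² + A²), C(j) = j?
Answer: 32 - √53 - 4*I*√34 ≈ 24.72 - 23.324*I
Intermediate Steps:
O = 7 - I*√34 (O = 7 - √(-11 - 23) = 7 - √(-34) = 7 - I*√34 ≈ 7.0 - 5.831*I)
M(n, A) = 4 - √(A² + n²) (M(n, A) = 4 - √(n² + A²) = 4 - √(A² + n²))
d = 4 - √53 (d = 4 - √((-2)² + (-7)²) = 4 - √(4 + 49) = 4 - √53 ≈ -3.2801)
d + C(Z)*O = (4 - √53) + 4*(7 - I*√34) = (4 - √53) + (28 - 4*I*√34) = 32 - √53 - 4*I*√34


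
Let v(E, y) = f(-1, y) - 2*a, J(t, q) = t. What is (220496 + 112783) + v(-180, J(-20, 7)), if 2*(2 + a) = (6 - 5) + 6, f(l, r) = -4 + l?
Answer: 333271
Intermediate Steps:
a = 3/2 (a = -2 + ((6 - 5) + 6)/2 = -2 + (1 + 6)/2 = -2 + (½)*7 = -2 + 7/2 = 3/2 ≈ 1.5000)
v(E, y) = -8 (v(E, y) = (-4 - 1) - 2*3/2 = -5 - 3 = -8)
(220496 + 112783) + v(-180, J(-20, 7)) = (220496 + 112783) - 8 = 333279 - 8 = 333271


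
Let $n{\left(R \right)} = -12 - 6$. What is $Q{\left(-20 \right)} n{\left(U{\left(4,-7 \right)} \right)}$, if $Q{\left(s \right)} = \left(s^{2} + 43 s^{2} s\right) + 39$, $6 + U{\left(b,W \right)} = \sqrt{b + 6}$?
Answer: $6184098$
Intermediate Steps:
$U{\left(b,W \right)} = -6 + \sqrt{6 + b}$ ($U{\left(b,W \right)} = -6 + \sqrt{b + 6} = -6 + \sqrt{6 + b}$)
$Q{\left(s \right)} = 39 + s^{2} + 43 s^{3}$ ($Q{\left(s \right)} = \left(s^{2} + 43 s^{3}\right) + 39 = 39 + s^{2} + 43 s^{3}$)
$n{\left(R \right)} = -18$
$Q{\left(-20 \right)} n{\left(U{\left(4,-7 \right)} \right)} = \left(39 + \left(-20\right)^{2} + 43 \left(-20\right)^{3}\right) \left(-18\right) = \left(39 + 400 + 43 \left(-8000\right)\right) \left(-18\right) = \left(39 + 400 - 344000\right) \left(-18\right) = \left(-343561\right) \left(-18\right) = 6184098$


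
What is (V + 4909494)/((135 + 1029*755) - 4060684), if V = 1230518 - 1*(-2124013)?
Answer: -751275/298514 ≈ -2.5167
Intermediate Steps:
V = 3354531 (V = 1230518 + 2124013 = 3354531)
(V + 4909494)/((135 + 1029*755) - 4060684) = (3354531 + 4909494)/((135 + 1029*755) - 4060684) = 8264025/((135 + 776895) - 4060684) = 8264025/(777030 - 4060684) = 8264025/(-3283654) = 8264025*(-1/3283654) = -751275/298514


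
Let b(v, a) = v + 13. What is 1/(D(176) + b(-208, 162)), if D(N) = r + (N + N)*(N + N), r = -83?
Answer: 1/123626 ≈ 8.0889e-6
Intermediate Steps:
b(v, a) = 13 + v
D(N) = -83 + 4*N² (D(N) = -83 + (N + N)*(N + N) = -83 + (2*N)*(2*N) = -83 + 4*N²)
1/(D(176) + b(-208, 162)) = 1/((-83 + 4*176²) + (13 - 208)) = 1/((-83 + 4*30976) - 195) = 1/((-83 + 123904) - 195) = 1/(123821 - 195) = 1/123626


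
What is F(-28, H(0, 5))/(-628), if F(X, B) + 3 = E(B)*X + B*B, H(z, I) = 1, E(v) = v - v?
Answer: 1/314 ≈ 0.0031847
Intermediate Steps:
E(v) = 0
F(X, B) = -3 + B**2 (F(X, B) = -3 + (0*X + B*B) = -3 + (0 + B**2) = -3 + B**2)
F(-28, H(0, 5))/(-628) = (-3 + 1**2)/(-628) = (-3 + 1)*(-1/628) = -2*(-1/628) = 1/314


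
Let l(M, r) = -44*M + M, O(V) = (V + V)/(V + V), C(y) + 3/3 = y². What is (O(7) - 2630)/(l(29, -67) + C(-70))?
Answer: -239/332 ≈ -0.71988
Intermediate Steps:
C(y) = -1 + y²
O(V) = 1 (O(V) = (2*V)/((2*V)) = (2*V)*(1/(2*V)) = 1)
l(M, r) = -43*M
(O(7) - 2630)/(l(29, -67) + C(-70)) = (1 - 2630)/(-43*29 + (-1 + (-70)²)) = -2629/(-1247 + (-1 + 4900)) = -2629/(-1247 + 4899) = -2629/3652 = -2629*1/3652 = -239/332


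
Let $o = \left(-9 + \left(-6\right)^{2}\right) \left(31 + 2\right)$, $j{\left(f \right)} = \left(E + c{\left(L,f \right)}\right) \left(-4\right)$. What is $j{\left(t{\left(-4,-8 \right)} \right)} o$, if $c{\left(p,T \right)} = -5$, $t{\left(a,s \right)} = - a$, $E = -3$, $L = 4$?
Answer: $28512$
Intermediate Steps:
$j{\left(f \right)} = 32$ ($j{\left(f \right)} = \left(-3 - 5\right) \left(-4\right) = \left(-8\right) \left(-4\right) = 32$)
$o = 891$ ($o = \left(-9 + 36\right) 33 = 27 \cdot 33 = 891$)
$j{\left(t{\left(-4,-8 \right)} \right)} o = 32 \cdot 891 = 28512$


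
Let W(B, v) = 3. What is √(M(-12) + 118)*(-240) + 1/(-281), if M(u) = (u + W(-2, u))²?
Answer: -1/281 - 240*√199 ≈ -3385.6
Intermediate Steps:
M(u) = (3 + u)² (M(u) = (u + 3)² = (3 + u)²)
√(M(-12) + 118)*(-240) + 1/(-281) = √((3 - 12)² + 118)*(-240) + 1/(-281) = √((-9)² + 118)*(-240) - 1/281 = √(81 + 118)*(-240) - 1/281 = √199*(-240) - 1/281 = -240*√199 - 1/281 = -1/281 - 240*√199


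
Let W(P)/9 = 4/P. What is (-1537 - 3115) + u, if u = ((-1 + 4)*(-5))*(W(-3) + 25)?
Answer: -4847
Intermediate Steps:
W(P) = 36/P (W(P) = 9*(4/P) = 36/P)
u = -195 (u = ((-1 + 4)*(-5))*(36/(-3) + 25) = (3*(-5))*(36*(-1/3) + 25) = -15*(-12 + 25) = -15*13 = -195)
(-1537 - 3115) + u = (-1537 - 3115) - 195 = -4652 - 195 = -4847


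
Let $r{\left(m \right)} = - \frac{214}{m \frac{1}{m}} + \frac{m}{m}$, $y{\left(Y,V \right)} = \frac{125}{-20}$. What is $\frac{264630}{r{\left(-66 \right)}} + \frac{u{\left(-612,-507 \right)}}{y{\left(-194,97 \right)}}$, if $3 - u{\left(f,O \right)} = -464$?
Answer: $- \frac{2337878}{1775} \approx -1317.1$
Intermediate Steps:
$u{\left(f,O \right)} = 467$ ($u{\left(f,O \right)} = 3 - -464 = 3 + 464 = 467$)
$y{\left(Y,V \right)} = - \frac{25}{4}$ ($y{\left(Y,V \right)} = 125 \left(- \frac{1}{20}\right) = - \frac{25}{4}$)
$r{\left(m \right)} = -213$ ($r{\left(m \right)} = - \frac{214}{1} + 1 = \left(-214\right) 1 + 1 = -214 + 1 = -213$)
$\frac{264630}{r{\left(-66 \right)}} + \frac{u{\left(-612,-507 \right)}}{y{\left(-194,97 \right)}} = \frac{264630}{-213} + \frac{467}{- \frac{25}{4}} = 264630 \left(- \frac{1}{213}\right) + 467 \left(- \frac{4}{25}\right) = - \frac{88210}{71} - \frac{1868}{25} = - \frac{2337878}{1775}$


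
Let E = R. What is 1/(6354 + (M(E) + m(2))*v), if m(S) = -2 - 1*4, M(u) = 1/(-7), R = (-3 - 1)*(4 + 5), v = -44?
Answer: 7/46370 ≈ 0.00015096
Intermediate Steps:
R = -36 (R = -4*9 = -36)
E = -36
M(u) = -⅐
m(S) = -6 (m(S) = -2 - 4 = -6)
1/(6354 + (M(E) + m(2))*v) = 1/(6354 + (-⅐ - 6)*(-44)) = 1/(6354 - 43/7*(-44)) = 1/(6354 + 1892/7) = 1/(46370/7) = 7/46370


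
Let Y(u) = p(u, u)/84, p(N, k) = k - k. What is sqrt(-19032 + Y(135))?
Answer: 2*I*sqrt(4758) ≈ 137.96*I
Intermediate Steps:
p(N, k) = 0
Y(u) = 0 (Y(u) = 0/84 = 0*(1/84) = 0)
sqrt(-19032 + Y(135)) = sqrt(-19032 + 0) = sqrt(-19032) = 2*I*sqrt(4758)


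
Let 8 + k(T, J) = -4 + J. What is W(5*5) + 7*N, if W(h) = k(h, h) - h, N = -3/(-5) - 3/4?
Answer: -261/20 ≈ -13.050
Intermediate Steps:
k(T, J) = -12 + J (k(T, J) = -8 + (-4 + J) = -12 + J)
N = -3/20 (N = -3*(-⅕) - 3*¼ = ⅗ - ¾ = -3/20 ≈ -0.15000)
W(h) = -12 (W(h) = (-12 + h) - h = -12)
W(5*5) + 7*N = -12 + 7*(-3/20) = -12 - 21/20 = -261/20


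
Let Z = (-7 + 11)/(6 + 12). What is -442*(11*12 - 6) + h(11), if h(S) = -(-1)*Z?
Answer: -501226/9 ≈ -55692.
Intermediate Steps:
Z = 2/9 (Z = 4/18 = 4*(1/18) = 2/9 ≈ 0.22222)
h(S) = 2/9 (h(S) = -(-1)*2/9 = -1*(-2/9) = 2/9)
-442*(11*12 - 6) + h(11) = -442*(11*12 - 6) + 2/9 = -442*(132 - 6) + 2/9 = -442*126 + 2/9 = -55692 + 2/9 = -501226/9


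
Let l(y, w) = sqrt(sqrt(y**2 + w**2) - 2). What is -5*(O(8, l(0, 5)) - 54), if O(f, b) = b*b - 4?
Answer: 275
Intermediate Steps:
l(y, w) = sqrt(-2 + sqrt(w**2 + y**2)) (l(y, w) = sqrt(sqrt(w**2 + y**2) - 2) = sqrt(-2 + sqrt(w**2 + y**2)))
O(f, b) = -4 + b**2 (O(f, b) = b**2 - 4 = -4 + b**2)
-5*(O(8, l(0, 5)) - 54) = -5*((-4 + (sqrt(-2 + sqrt(5**2 + 0**2)))**2) - 54) = -5*((-4 + (sqrt(-2 + sqrt(25 + 0)))**2) - 54) = -5*((-4 + (sqrt(-2 + sqrt(25)))**2) - 54) = -5*((-4 + (sqrt(-2 + 5))**2) - 54) = -5*((-4 + (sqrt(3))**2) - 54) = -5*((-4 + 3) - 54) = -5*(-1 - 54) = -5*(-55) = 275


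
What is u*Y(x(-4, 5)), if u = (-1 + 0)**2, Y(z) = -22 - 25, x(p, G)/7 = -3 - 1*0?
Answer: -47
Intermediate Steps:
x(p, G) = -21 (x(p, G) = 7*(-3 - 1*0) = 7*(-3 + 0) = 7*(-3) = -21)
Y(z) = -47
u = 1 (u = (-1)**2 = 1)
u*Y(x(-4, 5)) = 1*(-47) = -47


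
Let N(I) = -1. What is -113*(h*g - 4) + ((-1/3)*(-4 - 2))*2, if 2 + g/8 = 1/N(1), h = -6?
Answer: -15816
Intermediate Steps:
g = -24 (g = -16 + 8/(-1) = -16 + 8*(-1) = -16 - 8 = -24)
-113*(h*g - 4) + ((-1/3)*(-4 - 2))*2 = -113*(-6*(-24) - 4) + ((-1/3)*(-4 - 2))*2 = -113*(144 - 4) + (-1*⅓*(-6))*2 = -113*140 - ⅓*(-6)*2 = -15820 + 2*2 = -15820 + 4 = -15816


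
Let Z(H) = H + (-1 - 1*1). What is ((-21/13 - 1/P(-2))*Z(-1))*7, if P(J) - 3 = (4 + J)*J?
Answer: 168/13 ≈ 12.923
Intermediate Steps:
Z(H) = -2 + H (Z(H) = H + (-1 - 1) = H - 2 = -2 + H)
P(J) = 3 + J*(4 + J) (P(J) = 3 + (4 + J)*J = 3 + J*(4 + J))
((-21/13 - 1/P(-2))*Z(-1))*7 = ((-21/13 - 1/(3 + (-2)² + 4*(-2)))*(-2 - 1))*7 = ((-21*1/13 - 1/(3 + 4 - 8))*(-3))*7 = ((-21/13 - 1/(-1))*(-3))*7 = ((-21/13 - 1*(-1))*(-3))*7 = ((-21/13 + 1)*(-3))*7 = -8/13*(-3)*7 = (24/13)*7 = 168/13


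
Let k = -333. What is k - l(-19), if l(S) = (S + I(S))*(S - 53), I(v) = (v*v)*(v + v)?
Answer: -989397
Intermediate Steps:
I(v) = 2*v³ (I(v) = v²*(2*v) = 2*v³)
l(S) = (-53 + S)*(S + 2*S³) (l(S) = (S + 2*S³)*(S - 53) = (S + 2*S³)*(-53 + S) = (-53 + S)*(S + 2*S³))
k - l(-19) = -333 - (-19)*(-53 - 19 - 106*(-19)² + 2*(-19)³) = -333 - (-19)*(-53 - 19 - 106*361 + 2*(-6859)) = -333 - (-19)*(-53 - 19 - 38266 - 13718) = -333 - (-19)*(-52056) = -333 - 1*989064 = -333 - 989064 = -989397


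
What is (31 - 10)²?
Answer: 441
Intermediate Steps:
(31 - 10)² = 21² = 441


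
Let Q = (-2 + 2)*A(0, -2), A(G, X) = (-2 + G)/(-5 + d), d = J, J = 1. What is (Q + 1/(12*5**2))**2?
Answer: 1/90000 ≈ 1.1111e-5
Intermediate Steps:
d = 1
A(G, X) = 1/2 - G/4 (A(G, X) = (-2 + G)/(-5 + 1) = (-2 + G)/(-4) = (-2 + G)*(-1/4) = 1/2 - G/4)
Q = 0 (Q = (-2 + 2)*(1/2 - 1/4*0) = 0*(1/2 + 0) = 0*(1/2) = 0)
(Q + 1/(12*5**2))**2 = (0 + 1/(12*5**2))**2 = (0 + 1/(12*25))**2 = (0 + 1/300)**2 = (1/300)**2 = 1/90000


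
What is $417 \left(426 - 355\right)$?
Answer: $29607$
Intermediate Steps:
$417 \left(426 - 355\right) = 417 \cdot 71 = 29607$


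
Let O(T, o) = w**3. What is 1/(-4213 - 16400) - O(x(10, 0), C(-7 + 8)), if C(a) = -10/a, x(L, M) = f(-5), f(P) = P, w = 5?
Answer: -2576626/20613 ≈ -125.00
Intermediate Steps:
x(L, M) = -5
O(T, o) = 125 (O(T, o) = 5**3 = 125)
1/(-4213 - 16400) - O(x(10, 0), C(-7 + 8)) = 1/(-4213 - 16400) - 1*125 = 1/(-20613) - 125 = -1/20613 - 125 = -2576626/20613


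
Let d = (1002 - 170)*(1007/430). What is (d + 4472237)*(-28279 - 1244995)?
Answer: -1224825754954558/215 ≈ -5.6969e+12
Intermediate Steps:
d = 418912/215 (d = 832*(1007*(1/430)) = 832*(1007/430) = 418912/215 ≈ 1948.4)
(d + 4472237)*(-28279 - 1244995) = (418912/215 + 4472237)*(-28279 - 1244995) = (961949867/215)*(-1273274) = -1224825754954558/215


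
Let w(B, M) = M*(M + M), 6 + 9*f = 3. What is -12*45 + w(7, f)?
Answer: -4858/9 ≈ -539.78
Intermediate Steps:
f = -⅓ (f = -⅔ + (⅑)*3 = -⅔ + ⅓ = -⅓ ≈ -0.33333)
w(B, M) = 2*M² (w(B, M) = M*(2*M) = 2*M²)
-12*45 + w(7, f) = -12*45 + 2*(-⅓)² = -540 + 2*(⅑) = -540 + 2/9 = -4858/9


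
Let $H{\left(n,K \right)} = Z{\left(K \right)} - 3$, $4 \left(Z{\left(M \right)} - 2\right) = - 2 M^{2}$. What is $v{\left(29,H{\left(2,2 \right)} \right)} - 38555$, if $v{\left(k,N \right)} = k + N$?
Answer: $-38529$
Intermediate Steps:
$Z{\left(M \right)} = 2 - \frac{M^{2}}{2}$ ($Z{\left(M \right)} = 2 + \frac{\left(-2\right) M^{2}}{4} = 2 - \frac{M^{2}}{2}$)
$H{\left(n,K \right)} = -1 - \frac{K^{2}}{2}$ ($H{\left(n,K \right)} = \left(2 - \frac{K^{2}}{2}\right) - 3 = -1 - \frac{K^{2}}{2}$)
$v{\left(k,N \right)} = N + k$
$v{\left(29,H{\left(2,2 \right)} \right)} - 38555 = \left(\left(-1 - \frac{2^{2}}{2}\right) + 29\right) - 38555 = \left(\left(-1 - 2\right) + 29\right) - 38555 = \left(-3 + 29\right) - 38555 = 26 - 38555 = -38529$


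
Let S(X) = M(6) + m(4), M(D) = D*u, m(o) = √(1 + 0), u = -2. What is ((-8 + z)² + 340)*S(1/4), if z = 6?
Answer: -3784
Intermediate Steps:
m(o) = 1 (m(o) = √1 = 1)
M(D) = -2*D (M(D) = D*(-2) = -2*D)
S(X) = -11 (S(X) = -2*6 + 1 = -12 + 1 = -11)
((-8 + z)² + 340)*S(1/4) = ((-8 + 6)² + 340)*(-11) = ((-2)² + 340)*(-11) = (4 + 340)*(-11) = 344*(-11) = -3784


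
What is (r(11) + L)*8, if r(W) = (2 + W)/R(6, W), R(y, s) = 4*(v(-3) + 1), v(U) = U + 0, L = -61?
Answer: -501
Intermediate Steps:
v(U) = U
R(y, s) = -8 (R(y, s) = 4*(-3 + 1) = 4*(-2) = -8)
r(W) = -¼ - W/8 (r(W) = (2 + W)/(-8) = (2 + W)*(-⅛) = -¼ - W/8)
(r(11) + L)*8 = ((-¼ - ⅛*11) - 61)*8 = ((-¼ - 11/8) - 61)*8 = (-13/8 - 61)*8 = -501/8*8 = -501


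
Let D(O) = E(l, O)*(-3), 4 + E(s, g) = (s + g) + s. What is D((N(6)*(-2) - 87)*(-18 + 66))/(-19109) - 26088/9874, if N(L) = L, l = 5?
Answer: -319550802/94341133 ≈ -3.3872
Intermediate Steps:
E(s, g) = -4 + g + 2*s (E(s, g) = -4 + ((s + g) + s) = -4 + ((g + s) + s) = -4 + (g + 2*s) = -4 + g + 2*s)
D(O) = -18 - 3*O (D(O) = (-4 + O + 2*5)*(-3) = (-4 + O + 10)*(-3) = (6 + O)*(-3) = -18 - 3*O)
D((N(6)*(-2) - 87)*(-18 + 66))/(-19109) - 26088/9874 = (-18 - 3*(6*(-2) - 87)*(-18 + 66))/(-19109) - 26088/9874 = (-18 - 3*(-12 - 87)*48)*(-1/19109) - 26088*1/9874 = (-18 - (-297)*48)*(-1/19109) - 13044/4937 = (-18 - 3*(-4752))*(-1/19109) - 13044/4937 = (-18 + 14256)*(-1/19109) - 13044/4937 = 14238*(-1/19109) - 13044/4937 = -14238/19109 - 13044/4937 = -319550802/94341133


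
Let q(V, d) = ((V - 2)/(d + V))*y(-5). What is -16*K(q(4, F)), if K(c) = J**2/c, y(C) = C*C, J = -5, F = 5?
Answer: -72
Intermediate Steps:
y(C) = C**2
q(V, d) = 25*(-2 + V)/(V + d) (q(V, d) = ((V - 2)/(d + V))*(-5)**2 = ((-2 + V)/(V + d))*25 = 25*(-2 + V)/(V + d))
K(c) = 25/c (K(c) = (-5)**2/c = 25/c)
-16*K(q(4, F)) = -400/(25*(-2 + 4)/(4 + 5)) = -400/(25*2/9) = -400/(25*(1/9)*2) = -400/50/9 = -400*9/50 = -16*9/2 = -72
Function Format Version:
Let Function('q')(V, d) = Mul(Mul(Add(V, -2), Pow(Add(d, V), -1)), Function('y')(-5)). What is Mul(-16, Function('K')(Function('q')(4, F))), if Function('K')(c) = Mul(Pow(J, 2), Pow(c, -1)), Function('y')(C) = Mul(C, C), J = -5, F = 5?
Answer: -72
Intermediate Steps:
Function('y')(C) = Pow(C, 2)
Function('q')(V, d) = Mul(25, Pow(Add(V, d), -1), Add(-2, V)) (Function('q')(V, d) = Mul(Mul(Add(V, -2), Pow(Add(d, V), -1)), Pow(-5, 2)) = Mul(Mul(Add(-2, V), Pow(Add(V, d), -1)), 25) = Mul(Mul(Pow(Add(V, d), -1), Add(-2, V)), 25) = Mul(25, Pow(Add(V, d), -1), Add(-2, V)))
Function('K')(c) = Mul(25, Pow(c, -1)) (Function('K')(c) = Mul(Pow(-5, 2), Pow(c, -1)) = Mul(25, Pow(c, -1)))
Mul(-16, Function('K')(Function('q')(4, F))) = Mul(-16, Mul(25, Pow(Mul(25, Pow(Add(4, 5), -1), Add(-2, 4)), -1))) = Mul(-16, Mul(25, Pow(Mul(25, Pow(9, -1), 2), -1))) = Mul(-16, Mul(25, Pow(Mul(25, Rational(1, 9), 2), -1))) = Mul(-16, Mul(25, Pow(Rational(50, 9), -1))) = Mul(-16, Mul(25, Rational(9, 50))) = Mul(-16, Rational(9, 2)) = -72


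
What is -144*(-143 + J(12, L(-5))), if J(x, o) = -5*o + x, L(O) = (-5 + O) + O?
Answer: 8064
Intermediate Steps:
L(O) = -5 + 2*O
J(x, o) = x - 5*o
-144*(-143 + J(12, L(-5))) = -144*(-143 + (12 - 5*(-5 + 2*(-5)))) = -144*(-143 + (12 - 5*(-5 - 10))) = -144*(-143 + (12 - 5*(-15))) = -144*(-143 + (12 + 75)) = -144*(-143 + 87) = -144*(-56) = 8064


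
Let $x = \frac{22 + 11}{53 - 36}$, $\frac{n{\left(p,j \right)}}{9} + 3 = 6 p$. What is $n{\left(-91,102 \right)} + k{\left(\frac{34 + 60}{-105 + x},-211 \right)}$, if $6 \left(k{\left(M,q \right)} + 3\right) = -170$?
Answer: $- \frac{14917}{3} \approx -4972.3$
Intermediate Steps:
$n{\left(p,j \right)} = -27 + 54 p$ ($n{\left(p,j \right)} = -27 + 9 \cdot 6 p = -27 + 54 p$)
$x = \frac{33}{17} \approx 1.9412$
$k{\left(M,q \right)} = - \frac{94}{3}$ ($k{\left(M,q \right)} = -3 + \frac{1}{6} \left(-170\right) = -3 - \frac{85}{3} = - \frac{94}{3}$)
$n{\left(-91,102 \right)} + k{\left(\frac{34 + 60}{-105 + x},-211 \right)} = \left(-27 + 54 \left(-91\right)\right) - \frac{94}{3} = \left(-27 - 4914\right) - \frac{94}{3} = -4941 - \frac{94}{3} = - \frac{14917}{3}$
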